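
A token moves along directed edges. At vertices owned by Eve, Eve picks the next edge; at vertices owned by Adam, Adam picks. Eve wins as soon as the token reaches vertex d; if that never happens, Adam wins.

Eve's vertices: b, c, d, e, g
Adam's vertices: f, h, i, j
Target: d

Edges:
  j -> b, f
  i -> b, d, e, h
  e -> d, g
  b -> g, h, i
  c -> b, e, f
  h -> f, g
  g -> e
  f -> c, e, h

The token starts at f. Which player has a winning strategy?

A0 = {d}
A1: add {e} — e (Eve) has e→d.
A2: add {c, g} — c (Eve) has c→e; g (Eve) has g→e.
A3: add {b} — b (Eve) has b→g.
A4 = A3; e.g. f (Adam) can still go to h. Fixed point.
f never enters the attractor, so Adam can avoid the target forever.

Adam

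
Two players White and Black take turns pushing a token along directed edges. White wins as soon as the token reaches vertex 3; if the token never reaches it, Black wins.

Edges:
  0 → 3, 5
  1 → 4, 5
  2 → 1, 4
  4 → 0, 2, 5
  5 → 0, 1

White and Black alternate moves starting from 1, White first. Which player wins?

Black

Track states (vertex, player-to-move).
A0 = {(3,White), (3,Black)}
A1: add {(0,White)}.
A2 = A1; e.g. (0,Black) stays out. (1,White) never enters ⇒ Black avoids the target.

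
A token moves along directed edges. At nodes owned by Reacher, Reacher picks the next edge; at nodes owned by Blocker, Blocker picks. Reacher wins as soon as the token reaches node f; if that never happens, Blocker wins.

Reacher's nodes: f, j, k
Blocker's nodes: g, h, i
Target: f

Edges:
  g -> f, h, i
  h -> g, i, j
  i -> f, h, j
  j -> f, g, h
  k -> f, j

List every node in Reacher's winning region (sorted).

A0 = {f}
A1: add {j, k} — j (Reacher) has j→f; k (Reacher) has k→f.
A2 = A1; e.g. g (Blocker) can still go to h. Fixed point.
Reacher's winning region = {f, j, k}.

f, j, k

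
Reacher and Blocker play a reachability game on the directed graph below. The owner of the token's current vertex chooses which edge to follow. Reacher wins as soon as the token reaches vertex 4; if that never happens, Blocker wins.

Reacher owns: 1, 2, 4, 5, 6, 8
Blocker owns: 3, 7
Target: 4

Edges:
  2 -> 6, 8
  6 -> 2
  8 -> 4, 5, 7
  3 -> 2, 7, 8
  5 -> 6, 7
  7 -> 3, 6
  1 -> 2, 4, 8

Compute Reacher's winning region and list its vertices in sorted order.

A0 = {4}
A1: add {1, 8} — 1 (Reacher) has 1→4; 8 (Reacher) has 8→4.
A2: add {2} — 2 (Reacher) has 2→8.
A3: add {6} — 6 (Reacher) has 6→2.
A4: add {5} — 5 (Reacher) has 5→6.
A5 = A4; e.g. 3 (Blocker) can still go to 7. Fixed point.
Reacher's winning region = {1, 2, 4, 5, 6, 8}.

1, 2, 4, 5, 6, 8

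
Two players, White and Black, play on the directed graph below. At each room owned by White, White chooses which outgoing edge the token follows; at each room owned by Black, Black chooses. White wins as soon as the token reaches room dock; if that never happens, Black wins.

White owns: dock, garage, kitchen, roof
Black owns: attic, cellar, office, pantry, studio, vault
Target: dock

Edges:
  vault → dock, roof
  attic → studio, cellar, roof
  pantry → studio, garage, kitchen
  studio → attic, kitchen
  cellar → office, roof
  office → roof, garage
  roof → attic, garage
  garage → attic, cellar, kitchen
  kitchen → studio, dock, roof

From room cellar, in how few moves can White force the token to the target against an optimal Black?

A0 = {dock}
A1: add {kitchen} — kitchen (White) has kitchen→dock.
A2: add {garage} — garage (White) has garage→kitchen.
A3: add {roof} — roof (White) has roof→garage.
A4: add {office, vault} — vault (Black): all of {dock, roof} already in; office (Black): all of {roof, garage} already in.
A5: add {cellar} — cellar (Black): all of {office, roof} already in.
A6 = A5; e.g. attic (Black) can still go to studio. Fixed point.
cellar enters the attractor at level 5, so White can force the target in 5 moves from there.

5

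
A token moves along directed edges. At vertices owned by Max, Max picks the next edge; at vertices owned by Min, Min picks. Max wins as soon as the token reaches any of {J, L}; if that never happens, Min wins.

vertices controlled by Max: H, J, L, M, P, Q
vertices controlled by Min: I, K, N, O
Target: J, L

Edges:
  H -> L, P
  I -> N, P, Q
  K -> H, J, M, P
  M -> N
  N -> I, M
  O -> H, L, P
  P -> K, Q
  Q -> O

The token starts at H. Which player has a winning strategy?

A0 = {J, L}
A1: add {H} — H (Max) has H→L.
A2 = A1; e.g. I (Min) can still go to N. Fixed point.
H ∈ A1, so Max can force the target.

Max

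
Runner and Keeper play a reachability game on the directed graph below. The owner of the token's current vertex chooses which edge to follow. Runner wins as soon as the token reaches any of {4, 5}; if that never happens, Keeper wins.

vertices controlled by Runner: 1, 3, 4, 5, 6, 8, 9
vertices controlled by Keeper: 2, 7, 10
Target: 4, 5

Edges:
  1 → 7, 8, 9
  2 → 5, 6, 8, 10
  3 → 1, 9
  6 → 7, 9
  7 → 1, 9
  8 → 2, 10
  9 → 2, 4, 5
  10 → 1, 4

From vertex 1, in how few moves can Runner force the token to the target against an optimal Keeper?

A0 = {4, 5}
A1: add {9} — 9 (Runner) has 9→4.
A2: add {1, 3, 6} — 1 (Runner) has 1→9; 3 (Runner) has 3→9; 6 (Runner) has 6→9.
1 enters the attractor at level 2, so Runner can force the target in 2 moves from there.

2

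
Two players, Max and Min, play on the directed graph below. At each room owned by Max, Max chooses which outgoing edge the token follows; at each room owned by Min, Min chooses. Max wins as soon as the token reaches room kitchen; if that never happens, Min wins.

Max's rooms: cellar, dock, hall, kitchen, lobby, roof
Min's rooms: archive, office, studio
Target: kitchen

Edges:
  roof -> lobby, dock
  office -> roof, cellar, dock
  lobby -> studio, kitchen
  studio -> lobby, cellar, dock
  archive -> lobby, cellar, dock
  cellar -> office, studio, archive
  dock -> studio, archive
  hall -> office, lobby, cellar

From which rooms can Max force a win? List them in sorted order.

hall, kitchen, lobby, roof

A0 = {kitchen}
A1: add {lobby} — lobby (Max) has lobby→kitchen.
A2: add {hall, roof} — roof (Max) has roof→lobby; hall (Max) has hall→lobby.
A3 = A2; e.g. office (Min) can still go to cellar. Fixed point.
Max's winning region = {hall, kitchen, lobby, roof}.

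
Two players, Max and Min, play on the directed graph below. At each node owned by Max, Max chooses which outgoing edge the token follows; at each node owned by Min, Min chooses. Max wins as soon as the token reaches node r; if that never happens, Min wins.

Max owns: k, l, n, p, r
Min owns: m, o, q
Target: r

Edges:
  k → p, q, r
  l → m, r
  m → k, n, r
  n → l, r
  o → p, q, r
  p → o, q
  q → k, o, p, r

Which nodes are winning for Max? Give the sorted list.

k, l, m, n, r

A0 = {r}
A1: add {k, l, n} — k (Max) has k→r; l (Max) has l→r; n (Max) has n→r.
A2: add {m} — m (Min): all of {k, n, r} already in.
A3 = A2; e.g. o (Min) can still go to p. Fixed point.
Max's winning region = {k, l, m, n, r}.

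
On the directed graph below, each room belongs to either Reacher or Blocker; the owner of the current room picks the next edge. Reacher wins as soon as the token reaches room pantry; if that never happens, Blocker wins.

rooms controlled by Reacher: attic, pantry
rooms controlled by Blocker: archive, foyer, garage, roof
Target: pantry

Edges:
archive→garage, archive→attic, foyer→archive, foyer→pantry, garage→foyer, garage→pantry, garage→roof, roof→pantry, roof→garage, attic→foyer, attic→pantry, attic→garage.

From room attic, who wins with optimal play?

A0 = {pantry}
A1: add {attic} — attic (Reacher) has attic→pantry.
A2 = A1; e.g. archive (Blocker) can still go to garage. Fixed point.
attic ∈ A1, so Reacher can force the target.

Reacher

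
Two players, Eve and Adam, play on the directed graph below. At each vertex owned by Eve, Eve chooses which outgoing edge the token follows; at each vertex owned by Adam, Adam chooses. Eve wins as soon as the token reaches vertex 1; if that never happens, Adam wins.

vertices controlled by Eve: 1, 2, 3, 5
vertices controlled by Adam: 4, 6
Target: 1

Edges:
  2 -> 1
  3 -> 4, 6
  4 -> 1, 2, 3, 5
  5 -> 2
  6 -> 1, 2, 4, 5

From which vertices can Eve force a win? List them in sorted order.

A0 = {1}
A1: add {2} — 2 (Eve) has 2→1.
A2: add {5} — 5 (Eve) has 5→2.
A3 = A2; e.g. 3 (Eve) has no edge into A2. Fixed point.
Eve's winning region = {1, 2, 5}.

1, 2, 5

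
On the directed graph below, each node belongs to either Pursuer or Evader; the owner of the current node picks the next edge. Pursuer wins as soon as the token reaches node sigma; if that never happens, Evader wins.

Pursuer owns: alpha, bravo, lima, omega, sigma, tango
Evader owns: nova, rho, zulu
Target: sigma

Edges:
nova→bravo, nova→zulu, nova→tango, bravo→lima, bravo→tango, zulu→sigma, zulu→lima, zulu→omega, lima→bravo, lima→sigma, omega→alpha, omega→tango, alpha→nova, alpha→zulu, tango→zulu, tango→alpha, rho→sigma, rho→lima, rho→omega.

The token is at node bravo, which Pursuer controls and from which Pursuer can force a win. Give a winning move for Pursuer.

A0 = {sigma}
A1: add {lima} — lima (Pursuer) has lima→sigma.
A2: add {bravo} — bravo (Pursuer) has bravo→lima.
A3 = A2; e.g. nova (Evader) can still go to zulu. Fixed point.
From bravo, successor lima is in the attractor (rank 1); the other successor tango is not.

lima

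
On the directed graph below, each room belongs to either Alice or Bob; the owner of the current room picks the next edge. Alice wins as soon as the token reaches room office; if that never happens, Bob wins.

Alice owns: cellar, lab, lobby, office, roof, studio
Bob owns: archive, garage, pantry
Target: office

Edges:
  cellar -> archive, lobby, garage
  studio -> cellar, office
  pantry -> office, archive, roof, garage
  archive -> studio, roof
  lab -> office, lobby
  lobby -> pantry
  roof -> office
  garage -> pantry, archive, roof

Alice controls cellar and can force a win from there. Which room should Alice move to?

archive

A0 = {office}
A1: add {lab, roof, studio} — studio (Alice) has studio→office; lab (Alice) has lab→office; roof (Alice) has roof→office.
A2: add {archive} — archive (Bob): all of {studio, roof} already in.
A3: add {cellar} — cellar (Alice) has cellar→archive.
A4 = A3; e.g. pantry (Bob) can still go to garage. Fixed point.
From cellar, successor archive is in the attractor (rank 2); the other successors garage, lobby are not.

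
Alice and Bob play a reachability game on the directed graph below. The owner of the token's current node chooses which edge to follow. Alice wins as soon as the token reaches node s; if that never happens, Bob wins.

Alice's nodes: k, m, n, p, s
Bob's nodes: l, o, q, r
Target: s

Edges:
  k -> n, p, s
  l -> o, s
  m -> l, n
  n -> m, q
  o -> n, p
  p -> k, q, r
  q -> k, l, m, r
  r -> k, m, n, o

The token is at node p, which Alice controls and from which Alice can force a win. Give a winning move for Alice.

k

A0 = {s}
A1: add {k} — k (Alice) has k→s.
A2: add {p} — p (Alice) has p→k.
A3 = A2; e.g. l (Bob) can still go to o. Fixed point.
From p, successor k is in the attractor (rank 1); the other successors q, r are not.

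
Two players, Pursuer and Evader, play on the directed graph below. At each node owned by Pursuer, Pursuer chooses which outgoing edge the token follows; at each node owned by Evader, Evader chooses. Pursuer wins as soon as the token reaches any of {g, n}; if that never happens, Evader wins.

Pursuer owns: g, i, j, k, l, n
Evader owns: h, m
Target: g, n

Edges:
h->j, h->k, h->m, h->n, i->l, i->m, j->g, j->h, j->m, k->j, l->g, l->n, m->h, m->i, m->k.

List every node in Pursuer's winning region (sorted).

A0 = {g, n}
A1: add {j, l} — j (Pursuer) has j→g; l (Pursuer) has l→g.
A2: add {i, k} — i (Pursuer) has i→l; k (Pursuer) has k→j.
A3 = A2; e.g. h (Evader) can still go to m. Fixed point.
Pursuer's winning region = {g, i, j, k, l, n}.

g, i, j, k, l, n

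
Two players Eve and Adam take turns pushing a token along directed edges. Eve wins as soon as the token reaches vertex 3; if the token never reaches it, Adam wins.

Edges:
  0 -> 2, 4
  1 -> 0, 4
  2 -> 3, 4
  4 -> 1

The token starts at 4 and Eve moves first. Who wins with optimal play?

Adam

Track states (vertex, player-to-move).
A0 = {(3,Eve), (3,Adam)}
A1: add {(2,Eve)}.
A2 = A1; e.g. (0,Eve) stays out. (4,Eve) never enters ⇒ Adam avoids the target.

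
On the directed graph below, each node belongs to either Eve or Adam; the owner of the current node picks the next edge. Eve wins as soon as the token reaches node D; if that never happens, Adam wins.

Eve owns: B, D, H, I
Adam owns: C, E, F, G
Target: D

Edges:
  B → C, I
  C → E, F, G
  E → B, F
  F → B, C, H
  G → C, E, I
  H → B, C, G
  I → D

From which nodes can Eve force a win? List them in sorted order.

B, D, H, I

A0 = {D}
A1: add {I} — I (Eve) has I→D.
A2: add {B} — B (Eve) has B→I.
A3: add {H} — H (Eve) has H→B.
A4 = A3; e.g. C (Adam) can still go to E. Fixed point.
Eve's winning region = {B, D, H, I}.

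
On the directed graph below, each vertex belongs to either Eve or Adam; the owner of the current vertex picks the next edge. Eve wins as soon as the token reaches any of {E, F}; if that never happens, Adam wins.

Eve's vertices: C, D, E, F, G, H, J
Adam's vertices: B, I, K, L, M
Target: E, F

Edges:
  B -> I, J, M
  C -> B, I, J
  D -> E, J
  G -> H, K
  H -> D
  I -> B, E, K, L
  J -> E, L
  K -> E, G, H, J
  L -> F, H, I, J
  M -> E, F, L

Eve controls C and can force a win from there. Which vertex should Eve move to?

A0 = {E, F}
A1: add {D, J} — D (Eve) has D→E; J (Eve) has J→E.
A2: add {C, H} — C (Eve) has C→J; H (Eve) has H→D.
A3: add {G} — G (Eve) has G→H.
A4: add {K} — K (Adam): all of {E, G, H, J} already in.
A5 = A4; e.g. B (Adam) can still go to I. Fixed point.
From C, successor J is in the attractor (rank 1); the other successors B, I are not.

J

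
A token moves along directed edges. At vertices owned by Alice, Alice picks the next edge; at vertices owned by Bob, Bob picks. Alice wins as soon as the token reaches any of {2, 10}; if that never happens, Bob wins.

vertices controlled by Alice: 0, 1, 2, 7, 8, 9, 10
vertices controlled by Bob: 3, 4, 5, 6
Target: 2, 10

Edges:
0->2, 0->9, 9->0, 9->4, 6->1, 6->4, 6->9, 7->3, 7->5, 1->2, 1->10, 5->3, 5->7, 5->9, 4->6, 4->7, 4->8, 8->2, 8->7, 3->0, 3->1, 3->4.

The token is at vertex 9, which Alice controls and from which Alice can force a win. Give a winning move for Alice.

0

A0 = {2, 10}
A1: add {0, 1, 8} — 0 (Alice) has 0→2; 1 (Alice) has 1→2; 8 (Alice) has 8→2.
A2: add {9} — 9 (Alice) has 9→0.
A3 = A2; e.g. 3 (Bob) can still go to 4. Fixed point.
From 9, successor 0 is in the attractor (rank 1); the other successor 4 is not.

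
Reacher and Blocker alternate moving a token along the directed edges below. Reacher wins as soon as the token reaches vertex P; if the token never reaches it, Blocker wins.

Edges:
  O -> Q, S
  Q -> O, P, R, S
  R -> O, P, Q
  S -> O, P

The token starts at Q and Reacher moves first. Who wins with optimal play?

Reacher

Track states (vertex, player-to-move).
A0 = {(P,Reacher), (P,Blocker)}
A1: add {(Q,Reacher), (R,Reacher), (S,Reacher)}.
(Q,Reacher) ∈ A1 ⇒ Reacher forces the target.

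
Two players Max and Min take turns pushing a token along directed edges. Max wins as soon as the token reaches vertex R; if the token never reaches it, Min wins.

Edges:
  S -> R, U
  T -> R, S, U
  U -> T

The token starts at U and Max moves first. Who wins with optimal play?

Track states (vertex, player-to-move).
A0 = {(R,Max), (R,Min)}
A1: add {(S,Max), (T,Max)}.
A2: add {(U,Min)}.
A3 = A2; e.g. (S,Min) stays out. (U,Max) never enters ⇒ Min avoids the target.

Min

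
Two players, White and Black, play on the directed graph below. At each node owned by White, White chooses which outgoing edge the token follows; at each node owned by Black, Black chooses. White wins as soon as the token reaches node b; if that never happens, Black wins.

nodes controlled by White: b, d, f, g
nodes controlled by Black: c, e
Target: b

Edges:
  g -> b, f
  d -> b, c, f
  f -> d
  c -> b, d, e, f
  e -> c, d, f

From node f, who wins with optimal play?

A0 = {b}
A1: add {d, g} — d (White) has d→b; g (White) has g→b.
A2: add {f} — f (White) has f→d.
A3 = A2; e.g. c (Black) can still go to e. Fixed point.
f ∈ A2, so White can force the target.

White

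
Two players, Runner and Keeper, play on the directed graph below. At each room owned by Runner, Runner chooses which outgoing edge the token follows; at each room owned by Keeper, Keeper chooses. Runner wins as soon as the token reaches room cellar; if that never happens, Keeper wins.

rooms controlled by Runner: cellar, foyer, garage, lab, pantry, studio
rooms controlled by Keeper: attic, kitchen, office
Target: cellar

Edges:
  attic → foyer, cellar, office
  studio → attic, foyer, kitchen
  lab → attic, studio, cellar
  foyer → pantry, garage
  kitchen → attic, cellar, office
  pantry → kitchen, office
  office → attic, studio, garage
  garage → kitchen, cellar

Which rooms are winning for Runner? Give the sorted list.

A0 = {cellar}
A1: add {garage, lab} — lab (Runner) has lab→cellar; garage (Runner) has garage→cellar.
A2: add {foyer} — foyer (Runner) has foyer→garage.
A3: add {studio} — studio (Runner) has studio→foyer.
A4 = A3; e.g. attic (Keeper) can still go to office. Fixed point.
Runner's winning region = {cellar, foyer, garage, lab, studio}.

cellar, foyer, garage, lab, studio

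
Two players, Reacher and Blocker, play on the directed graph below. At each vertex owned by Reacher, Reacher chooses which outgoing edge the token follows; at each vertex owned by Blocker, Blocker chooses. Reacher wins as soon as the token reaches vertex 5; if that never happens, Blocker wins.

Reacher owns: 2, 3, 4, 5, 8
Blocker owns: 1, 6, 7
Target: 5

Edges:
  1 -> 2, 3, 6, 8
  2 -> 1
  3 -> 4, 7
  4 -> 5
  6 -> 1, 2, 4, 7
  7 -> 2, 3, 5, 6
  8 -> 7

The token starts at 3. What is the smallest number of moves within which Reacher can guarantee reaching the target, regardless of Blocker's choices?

2

A0 = {5}
A1: add {4} — 4 (Reacher) has 4→5.
A2: add {3} — 3 (Reacher) has 3→4.
A3 = A2; e.g. 1 (Blocker) can still go to 2. Fixed point.
3 enters the attractor at level 2, so Reacher can force the target in 2 moves from there.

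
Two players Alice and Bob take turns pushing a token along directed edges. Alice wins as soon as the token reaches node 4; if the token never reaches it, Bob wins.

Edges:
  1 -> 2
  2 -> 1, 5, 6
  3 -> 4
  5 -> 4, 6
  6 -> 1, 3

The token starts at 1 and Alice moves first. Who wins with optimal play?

Track states (vertex, player-to-move).
A0 = {(4,Alice), (4,Bob)}
A1: add {(3,Alice), (3,Bob), (5,Alice)}.
A2: add {(6,Alice)}.
A3: add {(5,Bob)}.
A4: add {(2,Alice)}.
A5: add {(1,Bob)}.
A6 = A5; e.g. (1,Alice) stays out. (1,Alice) never enters ⇒ Bob avoids the target.

Bob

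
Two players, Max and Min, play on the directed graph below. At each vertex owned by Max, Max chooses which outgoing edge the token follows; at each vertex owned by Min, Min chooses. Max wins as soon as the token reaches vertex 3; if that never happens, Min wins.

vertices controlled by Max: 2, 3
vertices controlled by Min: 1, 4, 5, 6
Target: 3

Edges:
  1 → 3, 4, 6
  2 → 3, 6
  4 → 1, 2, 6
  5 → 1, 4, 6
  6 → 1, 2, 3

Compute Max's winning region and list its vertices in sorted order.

A0 = {3}
A1: add {2} — 2 (Max) has 2→3.
A2 = A1; e.g. 1 (Min) can still go to 4. Fixed point.
Max's winning region = {2, 3}.

2, 3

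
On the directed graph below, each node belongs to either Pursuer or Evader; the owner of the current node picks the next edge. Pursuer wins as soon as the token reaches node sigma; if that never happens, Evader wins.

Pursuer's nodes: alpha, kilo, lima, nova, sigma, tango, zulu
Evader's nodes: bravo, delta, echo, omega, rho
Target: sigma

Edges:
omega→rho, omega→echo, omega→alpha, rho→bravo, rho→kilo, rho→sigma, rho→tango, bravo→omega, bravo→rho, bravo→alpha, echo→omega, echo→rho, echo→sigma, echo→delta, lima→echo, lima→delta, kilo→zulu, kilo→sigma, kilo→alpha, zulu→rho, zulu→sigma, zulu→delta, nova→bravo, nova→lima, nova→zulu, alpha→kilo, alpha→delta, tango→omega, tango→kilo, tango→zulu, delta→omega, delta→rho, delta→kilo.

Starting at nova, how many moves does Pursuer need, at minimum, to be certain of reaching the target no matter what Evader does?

2

A0 = {sigma}
A1: add {kilo, zulu} — kilo (Pursuer) has kilo→sigma; zulu (Pursuer) has zulu→sigma.
A2: add {alpha, nova, tango} — nova (Pursuer) has nova→zulu; alpha (Pursuer) has alpha→kilo; tango (Pursuer) has tango→kilo.
A3 = A2; e.g. omega (Evader) can still go to rho. Fixed point.
nova enters the attractor at level 2, so Pursuer can force the target in 2 moves from there.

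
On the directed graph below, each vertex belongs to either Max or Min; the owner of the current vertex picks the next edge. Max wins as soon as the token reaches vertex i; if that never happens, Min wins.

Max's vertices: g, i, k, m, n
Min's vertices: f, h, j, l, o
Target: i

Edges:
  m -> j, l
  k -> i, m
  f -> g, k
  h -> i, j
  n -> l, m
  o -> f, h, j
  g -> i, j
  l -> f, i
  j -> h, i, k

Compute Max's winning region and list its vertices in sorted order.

f, g, i, k, l, m, n

A0 = {i}
A1: add {g, k} — g (Max) has g→i; k (Max) has k→i.
A2: add {f} — f (Min): all of {g, k} already in.
A3: add {l} — l (Min): all of {f, i} already in.
A4: add {m, n} — m (Max) has m→l; n (Max) has n→l.
A5 = A4; e.g. h (Min) can still go to j. Fixed point.
Max's winning region = {f, g, i, k, l, m, n}.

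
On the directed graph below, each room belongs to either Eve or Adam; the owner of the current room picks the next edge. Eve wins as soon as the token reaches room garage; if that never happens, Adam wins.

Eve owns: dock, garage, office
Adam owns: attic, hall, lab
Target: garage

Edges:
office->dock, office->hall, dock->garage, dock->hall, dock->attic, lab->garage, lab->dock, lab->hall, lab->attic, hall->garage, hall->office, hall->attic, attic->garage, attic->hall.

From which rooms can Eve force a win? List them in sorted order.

A0 = {garage}
A1: add {dock} — dock (Eve) has dock→garage.
A2: add {office} — office (Eve) has office→dock.
A3 = A2; e.g. lab (Adam) can still go to hall. Fixed point.
Eve's winning region = {dock, garage, office}.

dock, garage, office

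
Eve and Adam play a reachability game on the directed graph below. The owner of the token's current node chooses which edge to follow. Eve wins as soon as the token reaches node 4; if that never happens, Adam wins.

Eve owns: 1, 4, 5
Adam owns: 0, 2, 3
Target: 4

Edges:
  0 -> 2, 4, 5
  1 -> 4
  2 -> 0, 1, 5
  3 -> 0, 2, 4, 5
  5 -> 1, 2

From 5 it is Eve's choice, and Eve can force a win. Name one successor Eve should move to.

1

A0 = {4}
A1: add {1} — 1 (Eve) has 1→4.
A2: add {5} — 5 (Eve) has 5→1.
A3 = A2; e.g. 0 (Adam) can still go to 2. Fixed point.
From 5, successor 1 is in the attractor (rank 1); the other successor 2 is not.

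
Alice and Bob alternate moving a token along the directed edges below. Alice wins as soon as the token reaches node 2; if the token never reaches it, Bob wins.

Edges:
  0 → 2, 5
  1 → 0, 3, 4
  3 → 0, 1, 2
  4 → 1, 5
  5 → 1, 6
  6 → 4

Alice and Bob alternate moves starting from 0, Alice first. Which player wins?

Track states (vertex, player-to-move).
A0 = {(2,Alice), (2,Bob)}
A1: add {(0,Alice), (3,Alice)}.
(0,Alice) ∈ A1 ⇒ Alice forces the target.

Alice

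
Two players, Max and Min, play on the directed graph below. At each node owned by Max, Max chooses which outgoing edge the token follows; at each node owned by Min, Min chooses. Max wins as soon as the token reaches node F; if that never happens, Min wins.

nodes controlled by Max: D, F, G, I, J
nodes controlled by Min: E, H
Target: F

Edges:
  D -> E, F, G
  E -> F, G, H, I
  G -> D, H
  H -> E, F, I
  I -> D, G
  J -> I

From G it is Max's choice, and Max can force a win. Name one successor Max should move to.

D

A0 = {F}
A1: add {D} — D (Max) has D→F.
A2: add {G, I} — G (Max) has G→D; I (Max) has I→D.
A3: add {J} — J (Max) has J→I.
A4 = A3; e.g. E (Min) can still go to H. Fixed point.
From G, successor D is in the attractor (rank 1); the other successor H is not.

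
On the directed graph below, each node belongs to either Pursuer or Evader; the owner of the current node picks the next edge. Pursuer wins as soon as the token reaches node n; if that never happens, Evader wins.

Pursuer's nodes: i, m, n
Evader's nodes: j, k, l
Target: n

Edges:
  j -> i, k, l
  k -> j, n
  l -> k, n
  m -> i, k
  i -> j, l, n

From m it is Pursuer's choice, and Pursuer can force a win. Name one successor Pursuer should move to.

A0 = {n}
A1: add {i} — i (Pursuer) has i→n.
A2: add {m} — m (Pursuer) has m→i.
A3 = A2; e.g. j (Evader) can still go to k. Fixed point.
From m, successor i is in the attractor (rank 1); the other successor k is not.

i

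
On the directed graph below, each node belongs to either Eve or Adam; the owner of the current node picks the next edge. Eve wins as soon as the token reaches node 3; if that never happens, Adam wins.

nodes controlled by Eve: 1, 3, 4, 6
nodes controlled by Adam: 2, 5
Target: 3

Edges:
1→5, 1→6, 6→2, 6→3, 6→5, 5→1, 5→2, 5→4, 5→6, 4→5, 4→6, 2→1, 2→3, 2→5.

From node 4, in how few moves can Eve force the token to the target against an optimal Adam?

A0 = {3}
A1: add {6} — 6 (Eve) has 6→3.
A2: add {1, 4} — 1 (Eve) has 1→6; 4 (Eve) has 4→6.
A3 = A2; e.g. 2 (Adam) can still go to 5. Fixed point.
4 enters the attractor at level 2, so Eve can force the target in 2 moves from there.

2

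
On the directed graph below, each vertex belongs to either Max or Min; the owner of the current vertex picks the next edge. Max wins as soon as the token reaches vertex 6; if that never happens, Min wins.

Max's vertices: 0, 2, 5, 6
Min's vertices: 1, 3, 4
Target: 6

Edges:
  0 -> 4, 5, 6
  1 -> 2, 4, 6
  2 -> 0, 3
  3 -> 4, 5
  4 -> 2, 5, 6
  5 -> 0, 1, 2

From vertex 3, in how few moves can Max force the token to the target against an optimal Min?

4

A0 = {6}
A1: add {0} — 0 (Max) has 0→6.
A2: add {2, 5} — 2 (Max) has 2→0; 5 (Max) has 5→0.
A3: add {4} — 4 (Min): all of {2, 5, 6} already in.
A4: add {1, 3} — 1 (Min): all of {2, 4, 6} already in; 3 (Min): all of {4, 5} already in.
A4 = all vertices. Fixed point.
3 enters the attractor at level 4, so Max can force the target in 4 moves from there.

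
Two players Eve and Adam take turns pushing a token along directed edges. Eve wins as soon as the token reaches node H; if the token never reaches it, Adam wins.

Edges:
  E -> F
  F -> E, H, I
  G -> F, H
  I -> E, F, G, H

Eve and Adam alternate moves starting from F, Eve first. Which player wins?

Track states (vertex, player-to-move).
A0 = {(H,Eve), (H,Adam)}
A1: add {(F,Eve), (G,Eve), (I,Eve)}.
(F,Eve) ∈ A1 ⇒ Eve forces the target.

Eve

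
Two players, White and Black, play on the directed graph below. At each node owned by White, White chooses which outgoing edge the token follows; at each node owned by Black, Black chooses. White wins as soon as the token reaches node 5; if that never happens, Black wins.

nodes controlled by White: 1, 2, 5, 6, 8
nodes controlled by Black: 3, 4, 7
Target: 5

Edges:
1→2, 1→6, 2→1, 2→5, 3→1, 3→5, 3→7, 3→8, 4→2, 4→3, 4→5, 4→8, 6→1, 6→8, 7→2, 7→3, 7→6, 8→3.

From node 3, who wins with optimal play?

A0 = {5}
A1: add {2} — 2 (White) has 2→5.
A2: add {1} — 1 (White) has 1→2.
A3: add {6} — 6 (White) has 6→1.
A4 = A3; e.g. 3 (Black) can still go to 7. Fixed point.
3 never enters the attractor, so Black can avoid the target forever.

Black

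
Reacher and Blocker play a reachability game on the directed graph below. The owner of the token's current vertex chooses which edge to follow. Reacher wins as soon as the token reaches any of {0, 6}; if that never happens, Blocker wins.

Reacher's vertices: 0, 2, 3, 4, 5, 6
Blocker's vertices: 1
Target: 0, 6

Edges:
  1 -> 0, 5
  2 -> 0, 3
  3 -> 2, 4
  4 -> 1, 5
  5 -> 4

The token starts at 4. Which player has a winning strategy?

Blocker

A0 = {0, 6}
A1: add {2} — 2 (Reacher) has 2→0.
A2: add {3} — 3 (Reacher) has 3→2.
A3 = A2; e.g. 1 (Blocker) can still go to 5. Fixed point.
4 never enters the attractor, so Blocker can avoid the target forever.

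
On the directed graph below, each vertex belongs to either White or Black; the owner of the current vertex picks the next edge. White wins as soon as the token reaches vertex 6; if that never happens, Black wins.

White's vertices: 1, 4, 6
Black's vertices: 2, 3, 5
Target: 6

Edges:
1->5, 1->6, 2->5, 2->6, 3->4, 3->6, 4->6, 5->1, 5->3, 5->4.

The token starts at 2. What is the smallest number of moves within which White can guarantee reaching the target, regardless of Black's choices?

4

A0 = {6}
A1: add {1, 4} — 1 (White) has 1→6; 4 (White) has 4→6.
A2: add {3} — 3 (Black): all of {4, 6} already in.
A3: add {5} — 5 (Black): all of {1, 3, 4} already in.
A4: add {2} — 2 (Black): all of {5, 6} already in.
A4 = all vertices. Fixed point.
2 enters the attractor at level 4, so White can force the target in 4 moves from there.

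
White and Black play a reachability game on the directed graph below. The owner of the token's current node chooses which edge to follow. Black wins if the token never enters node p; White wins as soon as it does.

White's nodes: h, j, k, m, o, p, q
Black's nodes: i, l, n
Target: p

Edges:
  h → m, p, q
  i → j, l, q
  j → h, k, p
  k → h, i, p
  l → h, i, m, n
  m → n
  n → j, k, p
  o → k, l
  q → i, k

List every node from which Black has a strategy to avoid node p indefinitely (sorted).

A0 = {p}
A1: add {h, j, k} — h (White) has h→p; j (White) has j→p; k (White) has k→p.
A2: add {n, o, q} — n (Black): all of {j, k, p} already in; o (White) has o→k; q (White) has q→k.
A3: add {m} — m (White) has m→n.
A4 = A3; e.g. i (Black) can still go to l. Fixed point.
White's attractor = {h, j, k, m, n, o, p, q}; Black avoids the target exactly from the complement.

i, l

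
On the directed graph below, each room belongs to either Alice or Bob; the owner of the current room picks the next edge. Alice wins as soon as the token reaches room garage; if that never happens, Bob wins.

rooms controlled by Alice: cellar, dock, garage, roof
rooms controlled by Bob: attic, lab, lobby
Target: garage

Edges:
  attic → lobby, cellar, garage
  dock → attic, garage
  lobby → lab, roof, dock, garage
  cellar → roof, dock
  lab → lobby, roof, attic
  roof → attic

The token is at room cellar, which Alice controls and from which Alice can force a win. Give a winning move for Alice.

A0 = {garage}
A1: add {dock} — dock (Alice) has dock→garage.
A2: add {cellar} — cellar (Alice) has cellar→dock.
A3 = A2; e.g. lobby (Bob) can still go to lab. Fixed point.
From cellar, successor dock is in the attractor (rank 1); the other successor roof is not.

dock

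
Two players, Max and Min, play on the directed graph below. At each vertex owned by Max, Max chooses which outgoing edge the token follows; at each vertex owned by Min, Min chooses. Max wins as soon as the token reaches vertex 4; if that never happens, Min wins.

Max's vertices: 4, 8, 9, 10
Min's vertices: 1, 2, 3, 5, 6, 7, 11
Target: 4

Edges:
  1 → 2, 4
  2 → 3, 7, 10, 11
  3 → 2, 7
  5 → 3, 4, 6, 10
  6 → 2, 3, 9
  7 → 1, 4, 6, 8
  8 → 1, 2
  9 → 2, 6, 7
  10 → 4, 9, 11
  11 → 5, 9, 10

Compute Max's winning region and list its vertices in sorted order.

4, 10

A0 = {4}
A1: add {10} — 10 (Max) has 10→4.
A2 = A1; e.g. 1 (Min) can still go to 2. Fixed point.
Max's winning region = {4, 10}.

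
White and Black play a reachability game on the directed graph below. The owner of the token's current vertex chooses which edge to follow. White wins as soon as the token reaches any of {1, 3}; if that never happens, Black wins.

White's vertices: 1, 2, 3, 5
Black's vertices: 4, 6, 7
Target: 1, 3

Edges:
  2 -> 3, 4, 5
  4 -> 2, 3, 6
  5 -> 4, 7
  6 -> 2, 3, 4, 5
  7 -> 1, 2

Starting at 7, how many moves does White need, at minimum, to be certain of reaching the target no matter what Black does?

A0 = {1, 3}
A1: add {2} — 2 (White) has 2→3.
A2: add {7} — 7 (Black): all of {1, 2} already in.
7 enters the attractor at level 2, so White can force the target in 2 moves from there.

2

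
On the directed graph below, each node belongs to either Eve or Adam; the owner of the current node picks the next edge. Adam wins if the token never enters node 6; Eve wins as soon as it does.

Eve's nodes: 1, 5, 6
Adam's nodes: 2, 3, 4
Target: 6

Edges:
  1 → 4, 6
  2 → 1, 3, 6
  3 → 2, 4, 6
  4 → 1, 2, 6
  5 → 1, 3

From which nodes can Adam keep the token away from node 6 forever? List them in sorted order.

A0 = {6}
A1: add {1} — 1 (Eve) has 1→6.
A2: add {5} — 5 (Eve) has 5→1.
A3 = A2; e.g. 2 (Adam) can still go to 3. Fixed point.
Eve's attractor = {1, 5, 6}; Adam avoids the target exactly from the complement.

2, 3, 4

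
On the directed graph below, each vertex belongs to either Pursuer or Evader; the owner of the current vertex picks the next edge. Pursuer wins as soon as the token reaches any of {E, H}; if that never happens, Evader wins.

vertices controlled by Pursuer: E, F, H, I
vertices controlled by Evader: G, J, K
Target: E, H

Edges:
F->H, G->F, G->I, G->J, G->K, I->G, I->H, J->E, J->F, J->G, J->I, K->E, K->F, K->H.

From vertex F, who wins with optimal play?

A0 = {E, H}
A1: add {F, I} — F (Pursuer) has F→H; I (Pursuer) has I→H.
F ∈ A1, so Pursuer can force the target.

Pursuer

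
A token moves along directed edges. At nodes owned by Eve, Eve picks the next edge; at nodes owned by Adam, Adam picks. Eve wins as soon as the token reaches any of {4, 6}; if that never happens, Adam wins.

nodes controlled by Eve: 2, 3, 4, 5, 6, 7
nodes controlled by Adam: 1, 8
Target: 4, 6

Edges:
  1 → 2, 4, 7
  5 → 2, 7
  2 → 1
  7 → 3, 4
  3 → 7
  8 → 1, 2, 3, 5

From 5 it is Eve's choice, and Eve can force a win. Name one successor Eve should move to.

A0 = {4, 6}
A1: add {7} — 7 (Eve) has 7→4.
A2: add {3, 5} — 3 (Eve) has 3→7; 5 (Eve) has 5→7.
A3 = A2; e.g. 1 (Adam) can still go to 2. Fixed point.
From 5, successor 7 is in the attractor (rank 1); the other successor 2 is not.

7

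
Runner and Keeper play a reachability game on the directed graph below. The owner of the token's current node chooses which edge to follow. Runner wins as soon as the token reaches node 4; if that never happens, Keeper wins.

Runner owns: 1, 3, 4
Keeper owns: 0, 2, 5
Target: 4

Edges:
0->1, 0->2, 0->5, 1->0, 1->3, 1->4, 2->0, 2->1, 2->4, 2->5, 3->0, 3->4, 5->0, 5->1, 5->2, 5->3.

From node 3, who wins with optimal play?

Runner

A0 = {4}
A1: add {1, 3} — 1 (Runner) has 1→4; 3 (Runner) has 3→4.
A2 = A1; e.g. 0 (Keeper) can still go to 2. Fixed point.
3 ∈ A1, so Runner can force the target.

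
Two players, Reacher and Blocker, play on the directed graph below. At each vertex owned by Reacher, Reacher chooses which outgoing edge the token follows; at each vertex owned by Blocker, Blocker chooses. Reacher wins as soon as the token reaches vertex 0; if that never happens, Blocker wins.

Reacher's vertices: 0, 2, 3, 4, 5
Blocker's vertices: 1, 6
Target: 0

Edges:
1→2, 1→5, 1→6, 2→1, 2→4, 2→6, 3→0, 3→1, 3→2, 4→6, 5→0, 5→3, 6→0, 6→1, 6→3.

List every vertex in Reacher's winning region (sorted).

0, 3, 5

A0 = {0}
A1: add {3, 5} — 3 (Reacher) has 3→0; 5 (Reacher) has 5→0.
A2 = A1; e.g. 1 (Blocker) can still go to 2. Fixed point.
Reacher's winning region = {0, 3, 5}.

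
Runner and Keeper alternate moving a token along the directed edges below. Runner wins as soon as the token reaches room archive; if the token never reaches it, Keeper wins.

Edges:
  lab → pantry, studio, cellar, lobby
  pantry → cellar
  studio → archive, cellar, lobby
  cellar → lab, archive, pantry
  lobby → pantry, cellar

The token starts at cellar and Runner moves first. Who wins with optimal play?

Runner

Track states (vertex, player-to-move).
A0 = {(archive,Runner), (archive,Keeper)}
A1: add {(studio,Runner), (cellar,Runner)}.
(cellar,Runner) ∈ A1 ⇒ Runner forces the target.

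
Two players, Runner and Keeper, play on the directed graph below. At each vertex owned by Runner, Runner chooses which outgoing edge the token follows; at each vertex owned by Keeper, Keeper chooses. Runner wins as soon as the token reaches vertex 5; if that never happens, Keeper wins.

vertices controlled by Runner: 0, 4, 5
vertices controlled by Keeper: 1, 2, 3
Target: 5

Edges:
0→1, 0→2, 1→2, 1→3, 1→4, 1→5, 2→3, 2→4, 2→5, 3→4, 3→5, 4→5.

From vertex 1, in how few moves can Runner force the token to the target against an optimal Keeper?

A0 = {5}
A1: add {4} — 4 (Runner) has 4→5.
A2: add {3} — 3 (Keeper): all of {4, 5} already in.
A3: add {2} — 2 (Keeper): all of {3, 4, 5} already in.
A4: add {0, 1} — 0 (Runner) has 0→2; 1 (Keeper): all of {2, 3, 4, 5} already in.
A4 = all vertices. Fixed point.
1 enters the attractor at level 4, so Runner can force the target in 4 moves from there.

4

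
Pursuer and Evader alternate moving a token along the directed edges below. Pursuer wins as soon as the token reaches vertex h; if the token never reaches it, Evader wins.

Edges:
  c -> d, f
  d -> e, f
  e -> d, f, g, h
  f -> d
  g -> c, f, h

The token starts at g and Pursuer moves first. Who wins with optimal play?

Pursuer

Track states (vertex, player-to-move).
A0 = {(h,Pursuer), (h,Evader)}
A1: add {(e,Pursuer), (g,Pursuer)}.
(g,Pursuer) ∈ A1 ⇒ Pursuer forces the target.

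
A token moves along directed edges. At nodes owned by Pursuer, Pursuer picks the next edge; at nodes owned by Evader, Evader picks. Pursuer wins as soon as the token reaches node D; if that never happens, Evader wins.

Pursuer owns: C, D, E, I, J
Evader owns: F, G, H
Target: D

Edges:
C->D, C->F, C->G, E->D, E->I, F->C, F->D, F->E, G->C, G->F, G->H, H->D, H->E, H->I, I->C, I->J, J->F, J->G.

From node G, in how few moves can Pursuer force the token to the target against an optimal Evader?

4

A0 = {D}
A1: add {C, E} — C (Pursuer) has C→D; E (Pursuer) has E→D.
A2: add {F, I} — F (Evader): all of {C, D, E} already in; I (Pursuer) has I→C.
A3: add {H, J} — H (Evader): all of {D, E, I} already in; J (Pursuer) has J→F.
A4: add {G} — G (Evader): all of {C, F, H} already in.
A4 = all vertices. Fixed point.
G enters the attractor at level 4, so Pursuer can force the target in 4 moves from there.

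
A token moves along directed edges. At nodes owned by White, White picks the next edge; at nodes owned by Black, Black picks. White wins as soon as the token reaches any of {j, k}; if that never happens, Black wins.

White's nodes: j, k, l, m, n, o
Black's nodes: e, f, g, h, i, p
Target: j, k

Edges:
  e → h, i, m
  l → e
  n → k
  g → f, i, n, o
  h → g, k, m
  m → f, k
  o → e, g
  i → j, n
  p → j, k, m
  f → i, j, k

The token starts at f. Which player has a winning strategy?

White

A0 = {j, k}
A1: add {m, n} — m (White) has m→k; n (White) has n→k.
A2: add {i, p} — i (Black): all of {j, n} already in; p (Black): all of {j, k, m} already in.
A3: add {f} — f (Black): all of {i, j, k} already in.
A4 = A3; e.g. e (Black) can still go to h. Fixed point.
f ∈ A3, so White can force the target.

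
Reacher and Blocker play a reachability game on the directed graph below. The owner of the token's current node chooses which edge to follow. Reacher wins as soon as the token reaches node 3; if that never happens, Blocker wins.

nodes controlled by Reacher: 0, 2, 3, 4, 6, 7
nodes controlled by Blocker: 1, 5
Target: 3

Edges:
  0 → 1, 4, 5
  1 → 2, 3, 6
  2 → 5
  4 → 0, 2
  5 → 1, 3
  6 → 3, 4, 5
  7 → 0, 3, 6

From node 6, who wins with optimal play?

A0 = {3}
A1: add {6, 7} — 6 (Reacher) has 6→3; 7 (Reacher) has 7→3.
A2 = A1; e.g. 0 (Reacher) has no edge into A1. Fixed point.
6 ∈ A1, so Reacher can force the target.

Reacher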